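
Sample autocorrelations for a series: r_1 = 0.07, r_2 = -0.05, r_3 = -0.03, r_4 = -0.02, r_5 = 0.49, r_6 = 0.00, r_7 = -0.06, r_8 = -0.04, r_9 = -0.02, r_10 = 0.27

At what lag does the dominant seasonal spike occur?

The largest autocorrelation is r_5 = 0.49, with a weaker echo at lag 10 (0.27); the remaining lags stay at or below 0.07.
The dominant spike at lag 5 indicates a seasonal period of 5.

5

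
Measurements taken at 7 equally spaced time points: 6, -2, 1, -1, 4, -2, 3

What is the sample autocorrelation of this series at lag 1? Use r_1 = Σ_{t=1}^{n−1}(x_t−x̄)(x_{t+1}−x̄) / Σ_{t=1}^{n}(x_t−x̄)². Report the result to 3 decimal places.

-0.583

Mean x̄ = (6 − 2 + 1 − 1 + 4 − 2 + 3)/7 = 1.2857
Deviations from mean: 4.7143, -3.2857, -0.2857, -2.2857, 2.7143, -3.2857, 1.7143
Σ(x_t−x̄)(x_{t+1}−x̄) = (-15.4898) + (0.9388) + (0.6531) + (-6.2041) + (-8.9184) + (-5.6327) = -34.6531
Denominator Σ(x_t−x̄)² = 59.4286
r_1 = -34.6531 / 59.4286 = -0.583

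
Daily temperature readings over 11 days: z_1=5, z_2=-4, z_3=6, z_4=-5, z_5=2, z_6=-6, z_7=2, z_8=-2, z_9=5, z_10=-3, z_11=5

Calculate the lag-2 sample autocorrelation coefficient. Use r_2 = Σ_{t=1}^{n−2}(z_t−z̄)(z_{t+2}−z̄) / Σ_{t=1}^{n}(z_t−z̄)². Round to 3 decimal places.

Mean z̄ = (5 − 4 + 6 − 5 + 2 − 6 + 2 − 2 + 5 − 3 + 5)/11 = 0.4545
Numerator Σ_{t=1}^{9}(z_t−z̄)(z_{t+2}−z̄) = 147.6777
Denominator Σ(z_t−z̄)² = 206.7273
r_2 = 147.6777 / 206.7273 = 0.714

0.714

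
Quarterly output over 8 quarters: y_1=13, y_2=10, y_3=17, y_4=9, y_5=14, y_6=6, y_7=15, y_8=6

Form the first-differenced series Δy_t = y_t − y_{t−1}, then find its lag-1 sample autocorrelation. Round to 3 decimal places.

-0.836

First differences Δy: -3, 7, -8, 5, -8, 9, -9
Mean of differences = -1.0000
Numerator Σ(Δy_t−Δȳ)(Δy_{t+1}−Δȳ) = -306.0000
Denominator Σ(Δy_t−Δȳ)² = 366.0000
r_1(Δy) = -306.0000 / 366.0000 = -0.836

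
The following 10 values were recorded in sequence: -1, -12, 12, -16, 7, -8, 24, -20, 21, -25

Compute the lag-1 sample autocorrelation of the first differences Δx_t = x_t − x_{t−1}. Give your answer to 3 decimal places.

-0.831

First differences Δx: -11, 24, -28, 23, -15, 32, -44, 41, -46
Mean of differences = -2.6667
Numerator Σ(Δx_t−Δx̄)(Δx_{t+1}−Δx̄) = -7422.1111
Denominator Σ(Δx_t−Δx̄)² = 8928.0000
r_1(Δx) = -7422.1111 / 8928.0000 = -0.831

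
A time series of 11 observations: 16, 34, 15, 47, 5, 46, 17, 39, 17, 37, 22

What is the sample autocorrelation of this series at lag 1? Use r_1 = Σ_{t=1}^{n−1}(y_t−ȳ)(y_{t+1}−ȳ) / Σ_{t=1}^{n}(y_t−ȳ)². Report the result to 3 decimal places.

Mean ȳ = (16 + 34 + 15 + 47 + 5 + 46 + 17 + 39 + 17 + 37 + 22)/11 = 26.8182
Numerator Σ_{t=1}^{10}(y_t−ȳ)(y_{t+1}−ȳ) = -1836.4876
Denominator Σ(y_t−ȳ)² = 2027.6364
r_1 = -1836.4876 / 2027.6364 = -0.906

-0.906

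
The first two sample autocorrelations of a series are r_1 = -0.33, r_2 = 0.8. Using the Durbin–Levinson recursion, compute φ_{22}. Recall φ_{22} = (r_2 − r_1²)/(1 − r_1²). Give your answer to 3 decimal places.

φ_{22} = (r_2 − r_1²) / (1 − r_1²)
r_1² = (-0.33)² = 0.1089
Numerator = 0.8 − 0.1089 = 0.6911; denominator = 1 − 0.1089 = 0.8911
φ_{22} = 0.6911 / 0.8911 = 0.776

0.776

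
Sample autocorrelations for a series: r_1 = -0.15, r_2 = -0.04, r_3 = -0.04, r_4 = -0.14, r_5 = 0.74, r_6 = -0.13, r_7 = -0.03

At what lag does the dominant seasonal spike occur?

The largest autocorrelation is r_5 = 0.74; the remaining lags stay at or below -0.03.
The dominant spike at lag 5 indicates a seasonal period of 5.

5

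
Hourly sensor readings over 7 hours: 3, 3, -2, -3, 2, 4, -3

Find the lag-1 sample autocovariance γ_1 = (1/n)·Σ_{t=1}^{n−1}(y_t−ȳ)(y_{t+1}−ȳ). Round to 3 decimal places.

Mean ȳ = (3 + 3 − 2 − 3 + 2 + 4 − 3)/7 = 0.5714
Σ_{t=1}^{6}(y_t−ȳ)(y_{t+1}−ȳ) = -3.6122
γ_1 = -3.6122 / 7 = -0.516

-0.516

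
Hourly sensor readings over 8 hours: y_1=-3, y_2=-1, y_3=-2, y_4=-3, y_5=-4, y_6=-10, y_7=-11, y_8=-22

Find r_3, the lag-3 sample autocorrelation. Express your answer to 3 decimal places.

-0.119

Mean ȳ = (-3 − 1 − 2 − 3 − 4 − 10 − 11 − 22)/8 = -7.0000
Deviations from mean: 4.0000, 6.0000, 5.0000, 4.0000, 3.0000, -3.0000, -4.0000, -15.0000
Numerator Σ_{t=1}^{5}(y_t−ȳ)(y_{t+3}−ȳ) = -42.0000
Denominator Σ(y_t−ȳ)² = 352.0000
r_3 = -42.0000 / 352.0000 = -0.119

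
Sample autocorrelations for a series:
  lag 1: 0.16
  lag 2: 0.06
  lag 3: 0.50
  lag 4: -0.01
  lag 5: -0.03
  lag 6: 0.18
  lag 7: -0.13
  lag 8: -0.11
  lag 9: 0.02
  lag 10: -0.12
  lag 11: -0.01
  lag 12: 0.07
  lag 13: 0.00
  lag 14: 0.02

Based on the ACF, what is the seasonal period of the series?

The largest autocorrelation is r_3 = 0.50, with a weaker echo at lag 6 (0.18); the remaining lags stay at or below 0.16.
The dominant spike at lag 3 indicates a seasonal period of 3.

3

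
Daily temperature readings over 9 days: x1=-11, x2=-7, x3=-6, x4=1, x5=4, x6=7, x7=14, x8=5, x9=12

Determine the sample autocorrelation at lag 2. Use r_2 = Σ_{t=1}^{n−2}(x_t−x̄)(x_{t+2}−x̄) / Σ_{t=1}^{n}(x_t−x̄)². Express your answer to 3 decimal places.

0.419

Mean x̄ = (-11 − 7 − 6 + 1 + 4 + 7 + 14 + 5 + 12)/9 = 2.1111
Numerator Σ_{t=1}^{7}(x_t−x̄)(x_{t+2}−x̄) = 249.8642
Denominator Σ(x_t−x̄)² = 596.8889
r_2 = 249.8642 / 596.8889 = 0.419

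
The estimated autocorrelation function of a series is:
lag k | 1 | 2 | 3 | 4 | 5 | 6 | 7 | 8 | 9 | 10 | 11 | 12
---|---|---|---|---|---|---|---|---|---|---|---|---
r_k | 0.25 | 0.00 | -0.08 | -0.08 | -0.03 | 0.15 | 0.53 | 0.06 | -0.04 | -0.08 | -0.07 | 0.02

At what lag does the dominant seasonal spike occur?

7

The largest autocorrelation is r_7 = 0.53; the remaining lags stay at or below 0.25. The elevated value at lag 1 (0.25), dropping to 0.00 at lag 2, reflects decaying short-term dependence rather than seasonality.
The dominant spike at lag 7 indicates a seasonal period of 7.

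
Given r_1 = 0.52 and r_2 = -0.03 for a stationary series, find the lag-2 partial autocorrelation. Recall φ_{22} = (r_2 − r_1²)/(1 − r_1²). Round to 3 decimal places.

φ_{22} = (r_2 − r_1²) / (1 − r_1²)
r_1² = (0.52)² = 0.2704
Numerator = -0.03 − 0.2704 = -0.3004; denominator = 1 − 0.2704 = 0.7296
φ_{22} = -0.3004 / 0.7296 = -0.412

-0.412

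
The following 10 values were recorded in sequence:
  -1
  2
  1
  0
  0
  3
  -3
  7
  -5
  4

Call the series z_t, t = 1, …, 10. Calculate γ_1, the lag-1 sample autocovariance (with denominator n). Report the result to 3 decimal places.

-8.964

Mean z̄ = (-1 + 2 + 1 + 0 + 0 + 3 − 3 + 7 − 5 + 4)/10 = 0.8000
Σ_{t=1}^{9}(z_t−z̄)(z_{t+1}−z̄) = -89.6400
γ_1 = -89.6400 / 10 = -8.964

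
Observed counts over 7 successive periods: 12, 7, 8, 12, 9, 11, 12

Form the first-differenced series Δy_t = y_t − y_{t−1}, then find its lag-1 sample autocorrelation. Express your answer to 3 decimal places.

First differences Δy: -5, 1, 4, -3, 2, 1
Mean of differences = 0.0000
Numerator Σ(Δy_t−Δȳ)(Δy_{t+1}−Δȳ) = -17.0000
Denominator Σ(Δy_t−Δȳ)² = 56.0000
r_1(Δy) = -17.0000 / 56.0000 = -0.304

-0.304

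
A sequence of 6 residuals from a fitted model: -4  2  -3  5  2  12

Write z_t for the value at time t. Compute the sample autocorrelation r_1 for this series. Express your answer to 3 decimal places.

-0.085

Mean z̄ = (-4 + 2 − 3 + 5 + 2 + 12)/6 = 2.3333
Deviations from mean: -6.3333, -0.3333, -5.3333, 2.6667, -0.3333, 9.6667
Numerator Σ_{t=1}^{5}(z_t−z̄)(z_{t+1}−z̄) = -14.4444
Denominator Σ(z_t−z̄)² = 169.3333
r_1 = -14.4444 / 169.3333 = -0.085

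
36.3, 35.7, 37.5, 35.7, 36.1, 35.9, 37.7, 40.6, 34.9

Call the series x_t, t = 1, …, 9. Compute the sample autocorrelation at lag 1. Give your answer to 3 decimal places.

Mean x̄ = (36.3 + 35.7 + 37.5 + 35.7 + 36.1 + 35.9 + 37.7 + 40.6 + 34.9)/9 = 36.7111
Numerator Σ_{t=1}^{8}(x_t−x̄)(x_{t+1}−x̄) = -4.0657
Denominator Σ(x_t−x̄)² = 23.2489
r_1 = -4.0657 / 23.2489 = -0.175

-0.175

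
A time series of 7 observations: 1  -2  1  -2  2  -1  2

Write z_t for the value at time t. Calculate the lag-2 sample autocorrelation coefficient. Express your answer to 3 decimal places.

0.680

Mean z̄ = (1 − 2 + 1 − 2 + 2 − 1 + 2)/7 = 0.1429
Deviations from mean: 0.8571, -2.1429, 0.8571, -2.1429, 1.8571, -1.1429, 1.8571
Numerator Σ_{t=1}^{5}(z_t−z̄)(z_{t+2}−z̄) = 12.8163
Denominator Σ(z_t−z̄)² = 18.8571
r_2 = 12.8163 / 18.8571 = 0.680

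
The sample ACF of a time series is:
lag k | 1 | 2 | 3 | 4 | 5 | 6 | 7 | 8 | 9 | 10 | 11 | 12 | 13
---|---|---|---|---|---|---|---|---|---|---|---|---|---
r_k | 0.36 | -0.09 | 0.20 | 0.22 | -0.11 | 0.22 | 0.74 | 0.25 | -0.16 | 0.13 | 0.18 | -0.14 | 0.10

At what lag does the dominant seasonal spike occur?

7

The largest autocorrelation is r_7 = 0.74; the remaining lags stay at or below 0.36.
The dominant spike at lag 7 indicates a seasonal period of 7.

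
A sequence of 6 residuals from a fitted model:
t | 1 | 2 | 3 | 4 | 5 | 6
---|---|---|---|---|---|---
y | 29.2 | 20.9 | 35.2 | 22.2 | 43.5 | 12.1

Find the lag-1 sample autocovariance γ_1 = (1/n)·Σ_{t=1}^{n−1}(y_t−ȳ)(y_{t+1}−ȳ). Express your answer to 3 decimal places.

-71.736

Mean ȳ = (29.2 + 20.9 + 35.2 + 22.2 + 43.5 + 12.1)/6 = 27.1833
Σ_{t=1}^{5}(y_t−ȳ)(y_{t+1}−ȳ) = -430.4136
γ_1 = -430.4136 / 6 = -71.736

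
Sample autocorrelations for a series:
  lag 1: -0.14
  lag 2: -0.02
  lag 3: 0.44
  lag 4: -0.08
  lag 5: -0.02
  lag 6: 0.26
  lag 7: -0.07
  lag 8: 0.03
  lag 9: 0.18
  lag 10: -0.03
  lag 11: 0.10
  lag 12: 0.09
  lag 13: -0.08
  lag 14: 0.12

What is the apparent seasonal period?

The largest autocorrelation is r_3 = 0.44, with weaker echoes at lags 6 (0.26) and 9 (0.18); the remaining lags stay at or below 0.12.
The dominant spike at lag 3 indicates a seasonal period of 3.

3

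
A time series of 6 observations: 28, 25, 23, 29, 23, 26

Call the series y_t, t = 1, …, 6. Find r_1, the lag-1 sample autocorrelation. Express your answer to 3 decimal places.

Mean ȳ = (28 + 25 + 23 + 29 + 23 + 26)/6 = 25.6667
Deviations from mean: 2.3333, -0.6667, -2.6667, 3.3333, -2.6667, 0.3333
Numerator Σ_{t=1}^{5}(y_t−ȳ)(y_{t+1}−ȳ) = -18.4444
Denominator Σ(y_t−ȳ)² = 31.3333
r_1 = -18.4444 / 31.3333 = -0.589

-0.589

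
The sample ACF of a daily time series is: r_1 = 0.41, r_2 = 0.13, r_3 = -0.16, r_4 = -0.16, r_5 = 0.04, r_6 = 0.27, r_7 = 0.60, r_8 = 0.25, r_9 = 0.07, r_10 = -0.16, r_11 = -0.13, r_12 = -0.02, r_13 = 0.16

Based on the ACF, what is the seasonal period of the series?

The largest autocorrelation is r_7 = 0.60; the remaining lags stay at or below 0.41. The elevated value at lag 1 (0.41), dropping to 0.13 at lag 2, reflects decaying short-term dependence rather than seasonality.
The dominant spike at lag 7 indicates a seasonal period of 7.

7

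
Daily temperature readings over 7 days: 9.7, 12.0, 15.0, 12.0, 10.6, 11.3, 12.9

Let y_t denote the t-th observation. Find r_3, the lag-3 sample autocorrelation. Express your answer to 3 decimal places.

-0.121

Mean ȳ = (9.7 + 12.0 + 15.0 + 12.0 + 10.6 + 11.3 + 12.9)/7 = 11.9286
Deviations from mean: -2.2286, 0.0714, 3.0714, 0.0714, -1.3286, -0.6286, 0.9714
Σ(y_t−ȳ)(y_{t+3}−ȳ) = (-0.1592) + (-0.0949) + (-1.9306) + (0.0694) = -2.1153
Denominator Σ(y_t−ȳ)² = 17.5143
r_3 = -2.1153 / 17.5143 = -0.121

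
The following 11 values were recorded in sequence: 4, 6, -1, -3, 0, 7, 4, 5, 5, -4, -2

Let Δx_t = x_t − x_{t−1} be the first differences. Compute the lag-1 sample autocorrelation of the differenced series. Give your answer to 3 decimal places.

First differences Δx: 2, -7, -2, 3, 7, -3, 1, 0, -9, 2
Mean of differences = -0.6000
Numerator Σ(Δx_t−Δx̄)(Δx_{t+1}−Δx̄) = -33.3600
Denominator Σ(Δx_t−Δx̄)² = 206.4000
r_1(Δx) = -33.3600 / 206.4000 = -0.162

-0.162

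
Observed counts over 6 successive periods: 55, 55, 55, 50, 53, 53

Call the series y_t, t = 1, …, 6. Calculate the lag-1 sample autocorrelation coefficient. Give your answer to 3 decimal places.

Mean ȳ = (55 + 55 + 55 + 50 + 53 + 53)/6 = 53.5000
Deviations from mean: 1.5000, 1.5000, 1.5000, -3.5000, -0.5000, -0.5000
Σ(y_t−ȳ)(y_{t+1}−ȳ) = (2.2500) + (2.2500) + (-5.2500) + (1.7500) + (0.2500) = 1.2500
Denominator Σ(y_t−ȳ)² = 19.5000
r_1 = 1.2500 / 19.5000 = 0.064

0.064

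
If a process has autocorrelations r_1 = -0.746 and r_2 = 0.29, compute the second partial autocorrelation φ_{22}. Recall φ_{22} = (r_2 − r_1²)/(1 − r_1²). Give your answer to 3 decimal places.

φ_{22} = (r_2 − r_1²) / (1 − r_1²)
r_1² = (-0.746)² = 0.556516
Numerator = 0.29 − 0.5565 = -0.2665; denominator = 1 − 0.5565 = 0.4435
φ_{22} = -0.2665 / 0.4435 = -0.601

-0.601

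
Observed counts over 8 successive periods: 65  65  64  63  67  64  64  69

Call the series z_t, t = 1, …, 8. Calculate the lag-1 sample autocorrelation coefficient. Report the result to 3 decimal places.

Mean z̄ = (65 + 65 + 64 + 63 + 67 + 64 + 64 + 69)/8 = 65.1250
Deviations from mean: -0.1250, -0.1250, -1.1250, -2.1250, 1.8750, -1.1250, -1.1250, 3.8750
Σ(z_t−z̄)(z_{t+1}−z̄) = (0.0156) + (0.1406) + (2.3906) + (-3.9844) + (-2.1094) + (1.2656) + (-4.3594) = -6.6406
Denominator Σ(z_t−z̄)² = 26.8750
r_1 = -6.6406 / 26.8750 = -0.247

-0.247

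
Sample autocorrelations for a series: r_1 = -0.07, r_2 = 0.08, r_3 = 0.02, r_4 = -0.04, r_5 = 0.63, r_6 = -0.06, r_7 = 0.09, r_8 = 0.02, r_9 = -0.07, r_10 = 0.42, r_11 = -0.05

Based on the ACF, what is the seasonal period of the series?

5

The largest autocorrelation is r_5 = 0.63, with a weaker echo at lag 10 (0.42); the remaining lags stay at or below 0.09.
The dominant spike at lag 5 indicates a seasonal period of 5.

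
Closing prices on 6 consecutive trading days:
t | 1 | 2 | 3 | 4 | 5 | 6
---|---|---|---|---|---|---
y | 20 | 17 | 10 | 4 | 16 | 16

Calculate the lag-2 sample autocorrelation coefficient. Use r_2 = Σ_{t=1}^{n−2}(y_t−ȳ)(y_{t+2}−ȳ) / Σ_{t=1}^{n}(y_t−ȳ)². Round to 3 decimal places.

-0.500

Mean ȳ = (20 + 17 + 10 + 4 + 16 + 16)/6 = 13.8333
Deviations from mean: 6.1667, 3.1667, -3.8333, -9.8333, 2.1667, 2.1667
Σ(y_t−ȳ)(y_{t+2}−ȳ) = (-23.6389) + (-31.1389) + (-8.3056) + (-21.3056) = -84.3889
Denominator Σ(y_t−ȳ)² = 168.8333
r_2 = -84.3889 / 168.8333 = -0.500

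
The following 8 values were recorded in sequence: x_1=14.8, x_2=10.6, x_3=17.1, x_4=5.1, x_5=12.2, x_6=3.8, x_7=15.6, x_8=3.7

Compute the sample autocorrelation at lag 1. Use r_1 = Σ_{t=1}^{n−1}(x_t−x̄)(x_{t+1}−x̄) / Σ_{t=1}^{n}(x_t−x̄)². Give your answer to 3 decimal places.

-0.586

Mean x̄ = (14.8 + 10.6 + 17.1 + 5.1 + 12.2 + 3.8 + 15.6 + 3.7)/8 = 10.3625
Deviations from mean: 4.4375, 0.2375, 6.7375, -5.2625, 1.8375, -6.5625, 5.2375, -6.6625
Numerator Σ_{t=1}^{7}(x_t−x̄)(x_{t+1}−x̄) = -123.7964
Denominator Σ(x_t−x̄)² = 211.0988
r_1 = -123.7964 / 211.0988 = -0.586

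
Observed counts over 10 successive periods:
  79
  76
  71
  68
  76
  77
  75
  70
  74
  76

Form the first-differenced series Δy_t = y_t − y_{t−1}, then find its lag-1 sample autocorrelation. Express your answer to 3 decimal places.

0.059

First differences Δy: -3, -5, -3, 8, 1, -2, -5, 4, 2
Mean of differences = -0.3333
Numerator Σ(Δy_t−Δȳ)(Δy_{t+1}−Δȳ) = 9.2222
Denominator Σ(Δy_t−Δȳ)² = 156.0000
r_1(Δy) = 9.2222 / 156.0000 = 0.059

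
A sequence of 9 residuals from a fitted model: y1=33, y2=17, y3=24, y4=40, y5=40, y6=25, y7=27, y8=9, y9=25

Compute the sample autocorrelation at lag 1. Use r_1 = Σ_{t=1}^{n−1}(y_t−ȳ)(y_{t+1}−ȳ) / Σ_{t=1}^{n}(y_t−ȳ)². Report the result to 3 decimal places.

0.132

Mean ȳ = (33 + 17 + 24 + 40 + 40 + 25 + 27 + 9 + 25)/9 = 26.6667
Numerator Σ_{t=1}^{8}(y_t−ȳ)(y_{t+1}−ȳ) = 107.5556
Denominator Σ(y_t−ȳ)² = 814.0000
r_1 = 107.5556 / 814.0000 = 0.132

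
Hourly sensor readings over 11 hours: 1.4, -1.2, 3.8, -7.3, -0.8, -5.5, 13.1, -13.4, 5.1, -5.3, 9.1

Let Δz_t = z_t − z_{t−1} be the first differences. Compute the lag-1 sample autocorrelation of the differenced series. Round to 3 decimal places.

-0.824

First differences Δz: -2.6, 5.0, -11.1, 6.5, -4.7, 18.6, -26.5, 18.5, -10.4, 14.4
Mean of differences = 0.7700
Numerator Σ(Δz_t−Δz̄)(Δz_{t+1}−Δz̄) = -1581.3659
Denominator Σ(Δz_t−Δz̄)² = 1919.3610
r_1(Δz) = -1581.3659 / 1919.3610 = -0.824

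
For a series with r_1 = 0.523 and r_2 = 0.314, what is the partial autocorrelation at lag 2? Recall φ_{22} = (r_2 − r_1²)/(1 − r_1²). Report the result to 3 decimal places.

0.056

φ_{22} = (r_2 − r_1²) / (1 − r_1²)
r_1² = (0.523)² = 0.273529
Numerator = 0.314 − 0.2735 = 0.0405; denominator = 1 − 0.2735 = 0.7265
φ_{22} = 0.0405 / 0.7265 = 0.056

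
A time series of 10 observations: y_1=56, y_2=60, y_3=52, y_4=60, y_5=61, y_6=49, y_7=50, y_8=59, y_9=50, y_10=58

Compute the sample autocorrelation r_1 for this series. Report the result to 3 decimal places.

-0.278

Mean ȳ = (56 + 60 + 52 + 60 + 61 + 49 + 50 + 59 + 50 + 58)/10 = 55.5000
Numerator Σ_{t=1}^{9}(y_t−ȳ)(y_{t+1}−ȳ) = -56.7500
Denominator Σ(y_t−ȳ)² = 204.5000
r_1 = -56.7500 / 204.5000 = -0.278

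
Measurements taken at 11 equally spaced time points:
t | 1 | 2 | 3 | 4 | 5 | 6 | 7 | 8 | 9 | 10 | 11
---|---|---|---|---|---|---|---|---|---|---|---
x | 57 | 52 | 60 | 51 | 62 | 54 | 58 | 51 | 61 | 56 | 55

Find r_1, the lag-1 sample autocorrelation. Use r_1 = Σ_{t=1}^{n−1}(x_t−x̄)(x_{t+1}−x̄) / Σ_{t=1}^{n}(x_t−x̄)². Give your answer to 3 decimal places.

Mean x̄ = (57 + 52 + 60 + 51 + 62 + 54 + 58 + 51 + 61 + 56 + 55)/11 = 56.0909
Numerator Σ_{t=1}^{10}(x_t−x̄)(x_{t+1}−x̄) = -121.0992
Denominator Σ(x_t−x̄)² = 152.9091
r_1 = -121.0992 / 152.9091 = -0.792

-0.792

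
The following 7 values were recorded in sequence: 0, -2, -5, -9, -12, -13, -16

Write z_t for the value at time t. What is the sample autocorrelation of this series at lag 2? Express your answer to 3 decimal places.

Mean z̄ = (0 − 2 − 5 − 9 − 12 − 13 − 16)/7 = -8.1429
Deviations from mean: 8.1429, 6.1429, 3.1429, -0.8571, -3.8571, -4.8571, -7.8571
Σ(z_t−z̄)(z_{t+2}−z̄) = (25.5918) + (-5.2653) + (-12.1224) + (4.1633) + (30.3061) = 42.6735
Denominator Σ(z_t−z̄)² = 214.8571
r_2 = 42.6735 / 214.8571 = 0.199

0.199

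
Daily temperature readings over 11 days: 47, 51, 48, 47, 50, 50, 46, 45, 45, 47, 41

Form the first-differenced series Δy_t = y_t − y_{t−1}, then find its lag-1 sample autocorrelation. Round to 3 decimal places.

First differences Δy: 4, -3, -1, 3, 0, -4, -1, 0, 2, -6
Mean of differences = -0.6000
Numerator Σ(Δy_t−Δȳ)(Δy_{t+1}−Δȳ) = -22.7600
Denominator Σ(Δy_t−Δȳ)² = 88.4000
r_1(Δy) = -22.7600 / 88.4000 = -0.257

-0.257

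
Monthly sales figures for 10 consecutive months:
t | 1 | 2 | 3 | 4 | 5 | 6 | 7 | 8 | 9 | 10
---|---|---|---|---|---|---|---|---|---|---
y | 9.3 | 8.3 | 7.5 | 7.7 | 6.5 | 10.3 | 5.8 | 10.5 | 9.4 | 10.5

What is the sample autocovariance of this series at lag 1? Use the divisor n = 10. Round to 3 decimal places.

-0.767

Mean ȳ = (9.3 + 8.3 + 7.5 + 7.7 + 6.5 + 10.3 + 5.8 + 10.5 + 9.4 + 10.5)/10 = 8.5800
Σ_{t=1}^{9}(y_t−ȳ)(y_{t+1}−ȳ) = -7.6664
γ_1 = -7.6664 / 10 = -0.767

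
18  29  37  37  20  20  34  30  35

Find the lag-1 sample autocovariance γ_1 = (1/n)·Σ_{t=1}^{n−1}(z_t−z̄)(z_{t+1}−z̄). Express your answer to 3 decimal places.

4.381

Mean z̄ = (18 + 29 + 37 + 37 + 20 + 20 + 34 + 30 + 35)/9 = 28.8889
Σ_{t=1}^{8}(z_t−z̄)(z_{t+1}−z̄) = 39.4321
γ_1 = 39.4321 / 9 = 4.381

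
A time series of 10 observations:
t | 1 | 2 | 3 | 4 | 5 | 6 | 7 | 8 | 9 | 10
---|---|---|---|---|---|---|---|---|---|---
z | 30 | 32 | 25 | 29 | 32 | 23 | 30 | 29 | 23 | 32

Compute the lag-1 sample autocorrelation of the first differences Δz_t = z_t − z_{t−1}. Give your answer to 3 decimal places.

First differences Δz: 2, -7, 4, 3, -9, 7, -1, -6, 9
Mean of differences = 0.2222
Numerator Σ(Δz_t−Δz̄)(Δz_{t+1}−Δz̄) = -173.0494
Denominator Σ(Δz_t−Δz̄)² = 325.5556
r_1(Δz) = -173.0494 / 325.5556 = -0.532

-0.532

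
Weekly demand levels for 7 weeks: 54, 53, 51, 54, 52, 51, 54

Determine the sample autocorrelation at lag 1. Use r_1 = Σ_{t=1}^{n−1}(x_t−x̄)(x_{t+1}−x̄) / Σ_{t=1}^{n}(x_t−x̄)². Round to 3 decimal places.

-0.370

Mean x̄ = (54 + 53 + 51 + 54 + 52 + 51 + 54)/7 = 52.7143
Σ(x_t−x̄)(x_{t+1}−x̄) = (0.3673) + (-0.4898) + (-2.2041) + (-0.9184) + (1.2245) + (-2.2041) = -4.2245
Denominator Σ(x_t−x̄)² = 11.4286
r_1 = -4.2245 / 11.4286 = -0.370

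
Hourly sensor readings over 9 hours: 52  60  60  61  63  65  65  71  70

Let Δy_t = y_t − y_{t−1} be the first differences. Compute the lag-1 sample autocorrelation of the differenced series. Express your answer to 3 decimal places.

-0.429

First differences Δy: 8, 0, 1, 2, 2, 0, 6, -1
Mean of differences = 2.2500
Numerator Σ(Δy_t−Δȳ)(Δy_{t+1}−Δȳ) = -29.8125
Denominator Σ(Δy_t−Δȳ)² = 69.5000
r_1(Δy) = -29.8125 / 69.5000 = -0.429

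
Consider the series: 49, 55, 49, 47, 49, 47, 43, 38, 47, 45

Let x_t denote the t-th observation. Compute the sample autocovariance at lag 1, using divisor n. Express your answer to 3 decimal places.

Mean x̄ = (49 + 55 + 49 + 47 + 49 + 47 + 43 + 38 + 47 + 45)/10 = 46.9000
Σ_{t=1}^{9}(x_t−x̄)(x_{t+1}−x̄) = 67.8900
γ_1 = 67.8900 / 10 = 6.789

6.789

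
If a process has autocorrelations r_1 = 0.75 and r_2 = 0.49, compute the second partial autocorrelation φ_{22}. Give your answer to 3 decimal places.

-0.166

φ_{22} = (r_2 − r_1²) / (1 − r_1²)
r_1² = (0.75)² = 0.5625
Numerator = 0.49 − 0.5625 = -0.0725; denominator = 1 − 0.5625 = 0.4375
φ_{22} = -0.0725 / 0.4375 = -0.166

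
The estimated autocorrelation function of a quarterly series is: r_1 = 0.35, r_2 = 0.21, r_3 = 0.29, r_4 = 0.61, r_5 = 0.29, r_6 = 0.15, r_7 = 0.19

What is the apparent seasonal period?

The largest autocorrelation is r_4 = 0.61; the remaining lags stay at or below 0.35. The elevated value at lag 1 (0.35), dropping to 0.21 at lag 2, reflects decaying short-term dependence rather than seasonality.
The dominant spike at lag 4 indicates a seasonal period of 4.

4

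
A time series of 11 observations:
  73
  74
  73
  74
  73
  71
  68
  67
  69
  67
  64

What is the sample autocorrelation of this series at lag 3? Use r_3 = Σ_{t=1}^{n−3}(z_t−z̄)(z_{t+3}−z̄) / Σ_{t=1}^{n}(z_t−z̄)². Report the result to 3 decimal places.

0.270

Mean z̄ = (73 + 74 + 73 + 74 + 73 + 71 + 68 + 67 + 69 + 67 + 64)/11 = 70.2727
Numerator Σ_{t=1}^{8}(z_t−z̄)(z_{t+3}−z̄) = 31.9587
Denominator Σ(z_t−z̄)² = 118.1818
r_3 = 31.9587 / 118.1818 = 0.270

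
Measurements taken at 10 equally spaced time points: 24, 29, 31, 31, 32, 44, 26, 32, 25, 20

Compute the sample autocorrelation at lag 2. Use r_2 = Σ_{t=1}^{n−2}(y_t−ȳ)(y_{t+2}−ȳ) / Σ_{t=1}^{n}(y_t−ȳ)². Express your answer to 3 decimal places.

0.100

Mean ȳ = (24 + 29 + 31 + 31 + 32 + 44 + 26 + 32 + 25 + 20)/10 = 29.4000
Numerator Σ_{t=1}^{8}(y_t−ȳ)(y_{t+2}−ȳ) = 37.8800
Denominator Σ(y_t−ȳ)² = 380.4000
r_2 = 37.8800 / 380.4000 = 0.100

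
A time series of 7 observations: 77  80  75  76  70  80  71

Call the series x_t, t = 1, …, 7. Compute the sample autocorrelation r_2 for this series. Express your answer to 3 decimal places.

Mean x̄ = (77 + 80 + 75 + 76 + 70 + 80 + 71)/7 = 75.5714
Deviations from mean: 1.4286, 4.4286, -0.5714, 0.4286, -5.5714, 4.4286, -4.5714
Numerator Σ_{t=1}^{5}(x_t−x̄)(x_{t+2}−x̄) = 31.6327
Denominator Σ(x_t−x̄)² = 93.7143
r_2 = 31.6327 / 93.7143 = 0.338

0.338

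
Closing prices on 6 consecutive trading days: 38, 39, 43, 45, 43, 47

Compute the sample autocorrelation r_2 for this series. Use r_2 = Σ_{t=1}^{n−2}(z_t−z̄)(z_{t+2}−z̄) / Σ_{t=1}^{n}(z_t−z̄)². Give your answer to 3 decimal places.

0.008

Mean z̄ = (38 + 39 + 43 + 45 + 43 + 47)/6 = 42.5000
Deviations from mean: -4.5000, -3.5000, 0.5000, 2.5000, 0.5000, 4.5000
Σ(z_t−z̄)(z_{t+2}−z̄) = (-2.2500) + (-8.7500) + (0.2500) + (11.2500) = 0.5000
Denominator Σ(z_t−z̄)² = 59.5000
r_2 = 0.5000 / 59.5000 = 0.008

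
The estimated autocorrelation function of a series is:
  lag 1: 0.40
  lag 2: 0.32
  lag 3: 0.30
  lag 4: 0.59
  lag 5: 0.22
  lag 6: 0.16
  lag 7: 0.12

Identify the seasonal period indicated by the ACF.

The largest autocorrelation is r_4 = 0.59; the remaining lags stay at or below 0.40. The elevated value at lag 1 (0.40), dropping to 0.32 at lag 2, reflects decaying short-term dependence rather than seasonality.
The dominant spike at lag 4 indicates a seasonal period of 4.

4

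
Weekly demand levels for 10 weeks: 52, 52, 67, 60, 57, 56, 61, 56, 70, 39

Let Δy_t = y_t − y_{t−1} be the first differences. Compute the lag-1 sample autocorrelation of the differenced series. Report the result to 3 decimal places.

First differences Δy: 0, 15, -7, -3, -1, 5, -5, 14, -31
Mean of differences = -1.4444
Numerator Σ(Δy_t−Δȳ)(Δy_{t+1}−Δȳ) = -591.0864
Denominator Σ(Δy_t−Δȳ)² = 1472.2222
r_1(Δy) = -591.0864 / 1472.2222 = -0.401

-0.401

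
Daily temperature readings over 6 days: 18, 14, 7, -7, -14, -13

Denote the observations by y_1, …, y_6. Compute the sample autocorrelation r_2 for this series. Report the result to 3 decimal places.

Mean ȳ = (18 + 14 + 7 − 7 − 14 − 13)/6 = 0.8333
Deviations from mean: 17.1667, 13.1667, 6.1667, -7.8333, -14.8333, -13.8333
Numerator Σ_{t=1}^{4}(y_t−ȳ)(y_{t+2}−ȳ) = 19.6111
Denominator Σ(y_t−ȳ)² = 978.8333
r_2 = 19.6111 / 978.8333 = 0.020

0.020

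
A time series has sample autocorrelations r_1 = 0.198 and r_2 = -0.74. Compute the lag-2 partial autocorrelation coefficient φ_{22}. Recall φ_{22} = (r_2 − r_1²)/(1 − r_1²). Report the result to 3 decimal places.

-0.811

φ_{22} = (r_2 − r_1²) / (1 − r_1²)
r_1² = (0.198)² = 0.039204
Numerator = -0.74 − 0.0392 = -0.7792; denominator = 1 − 0.0392 = 0.9608
φ_{22} = -0.7792 / 0.9608 = -0.811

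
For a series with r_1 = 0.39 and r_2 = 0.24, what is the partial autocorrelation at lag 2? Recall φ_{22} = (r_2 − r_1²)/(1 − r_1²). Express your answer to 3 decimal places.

0.104

φ_{22} = (r_2 − r_1²) / (1 − r_1²)
r_1² = (0.39)² = 0.1521
Numerator = 0.24 − 0.1521 = 0.0879; denominator = 1 − 0.1521 = 0.8479
φ_{22} = 0.0879 / 0.8479 = 0.104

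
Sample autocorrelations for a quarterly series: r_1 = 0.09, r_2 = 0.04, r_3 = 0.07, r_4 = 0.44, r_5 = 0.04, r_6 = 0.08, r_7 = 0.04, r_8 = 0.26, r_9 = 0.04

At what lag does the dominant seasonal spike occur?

The largest autocorrelation is r_4 = 0.44, with a weaker echo at lag 8 (0.26); the remaining lags stay at or below 0.09.
The dominant spike at lag 4 indicates a seasonal period of 4.

4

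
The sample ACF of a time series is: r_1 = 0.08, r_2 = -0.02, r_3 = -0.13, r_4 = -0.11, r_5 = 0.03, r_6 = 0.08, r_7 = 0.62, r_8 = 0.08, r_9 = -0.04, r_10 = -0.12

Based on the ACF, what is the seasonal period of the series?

The largest autocorrelation is r_7 = 0.62; the remaining lags stay at or below 0.08.
The dominant spike at lag 7 indicates a seasonal period of 7.

7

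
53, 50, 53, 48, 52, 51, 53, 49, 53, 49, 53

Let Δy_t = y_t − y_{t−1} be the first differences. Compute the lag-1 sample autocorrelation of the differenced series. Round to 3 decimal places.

-0.828

First differences Δy: -3, 3, -5, 4, -1, 2, -4, 4, -4, 4
Mean of differences = 0.0000
Numerator Σ(Δy_t−Δȳ)(Δy_{t+1}−Δȳ) = -106.0000
Denominator Σ(Δy_t−Δȳ)² = 128.0000
r_1(Δy) = -106.0000 / 128.0000 = -0.828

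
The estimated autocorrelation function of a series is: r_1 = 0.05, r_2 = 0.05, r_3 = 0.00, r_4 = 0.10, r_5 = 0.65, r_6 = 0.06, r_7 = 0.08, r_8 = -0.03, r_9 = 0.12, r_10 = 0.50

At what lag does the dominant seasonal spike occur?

The largest autocorrelation is r_5 = 0.65, with a weaker echo at lag 10 (0.50); the remaining lags stay at or below 0.12.
The dominant spike at lag 5 indicates a seasonal period of 5.

5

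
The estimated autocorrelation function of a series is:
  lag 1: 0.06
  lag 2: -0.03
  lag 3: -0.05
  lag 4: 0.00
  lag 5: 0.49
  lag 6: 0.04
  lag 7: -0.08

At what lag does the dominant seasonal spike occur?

The largest autocorrelation is r_5 = 0.49; the remaining lags stay at or below 0.06.
The dominant spike at lag 5 indicates a seasonal period of 5.

5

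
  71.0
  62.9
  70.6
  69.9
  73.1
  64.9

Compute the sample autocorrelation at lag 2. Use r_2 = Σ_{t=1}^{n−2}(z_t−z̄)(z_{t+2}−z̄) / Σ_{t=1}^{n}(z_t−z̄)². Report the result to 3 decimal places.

Mean z̄ = (71.0 + 62.9 + 70.6 + 69.9 + 73.1 + 64.9)/6 = 68.7333
Numerator Σ_{t=1}^{4}(z_t−z̄)(z_{t+2}−z̄) = 1.1044
Denominator Σ(z_t−z̄)² = 77.7733
r_2 = 1.1044 / 77.7733 = 0.014

0.014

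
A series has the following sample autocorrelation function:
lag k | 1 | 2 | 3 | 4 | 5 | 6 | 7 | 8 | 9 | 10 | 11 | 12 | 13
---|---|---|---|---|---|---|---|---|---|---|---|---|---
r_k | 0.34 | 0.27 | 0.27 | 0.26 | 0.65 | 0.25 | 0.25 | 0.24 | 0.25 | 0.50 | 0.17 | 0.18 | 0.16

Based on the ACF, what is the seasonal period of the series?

5

The largest autocorrelation is r_5 = 0.65, with a weaker echo at lag 10 (0.50); the remaining lags stay at or below 0.34. The elevated value at lag 1 (0.34), dropping to 0.27 at lag 2, reflects decaying short-term dependence rather than seasonality.
The dominant spike at lag 5 indicates a seasonal period of 5.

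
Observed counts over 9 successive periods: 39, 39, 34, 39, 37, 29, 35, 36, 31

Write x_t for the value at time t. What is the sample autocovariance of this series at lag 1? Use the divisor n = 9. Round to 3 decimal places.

Mean x̄ = (39 + 39 + 34 + 39 + 37 + 29 + 35 + 36 + 31)/9 = 35.4444
Σ_{t=1}^{8}(x_t−x̄)(x_{t+1}−x̄) = -1.9753
γ_1 = -1.9753 / 9 = -0.219

-0.219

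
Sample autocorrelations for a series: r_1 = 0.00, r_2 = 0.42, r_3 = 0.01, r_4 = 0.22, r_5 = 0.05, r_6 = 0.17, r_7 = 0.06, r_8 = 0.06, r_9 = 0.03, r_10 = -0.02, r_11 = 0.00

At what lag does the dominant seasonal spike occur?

2

The largest autocorrelation is r_2 = 0.42, with weaker echoes at lags 4 (0.22) and 6 (0.17); the remaining lags stay at or below 0.06.
The dominant spike at lag 2 indicates a seasonal period of 2.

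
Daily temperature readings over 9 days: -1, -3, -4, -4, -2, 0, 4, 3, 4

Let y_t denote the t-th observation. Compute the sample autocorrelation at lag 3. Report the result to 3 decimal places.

Mean ȳ = (-1 − 3 − 4 − 4 − 2 + 0 + 4 + 3 + 4)/9 = -0.3333
Numerator Σ_{t=1}^{6}(y_t−ȳ)(y_{t+3}−ȳ) = -14.3333
Denominator Σ(y_t−ȳ)² = 86.0000
r_3 = -14.3333 / 86.0000 = -0.167

-0.167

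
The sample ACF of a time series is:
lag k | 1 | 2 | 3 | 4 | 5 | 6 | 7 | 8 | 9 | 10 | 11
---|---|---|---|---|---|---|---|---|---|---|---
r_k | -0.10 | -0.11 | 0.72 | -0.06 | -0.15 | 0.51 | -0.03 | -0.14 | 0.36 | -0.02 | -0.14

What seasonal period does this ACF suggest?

The largest autocorrelation is r_3 = 0.72, with weaker echoes at lags 6 (0.51) and 9 (0.36); the remaining lags stay at or below -0.02.
The dominant spike at lag 3 indicates a seasonal period of 3.

3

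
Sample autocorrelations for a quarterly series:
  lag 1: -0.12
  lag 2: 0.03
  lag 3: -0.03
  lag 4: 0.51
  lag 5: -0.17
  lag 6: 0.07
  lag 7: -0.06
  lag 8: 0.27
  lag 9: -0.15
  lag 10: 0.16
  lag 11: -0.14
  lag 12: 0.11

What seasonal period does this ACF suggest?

4

The largest autocorrelation is r_4 = 0.51, with a weaker echo at lag 8 (0.27); the remaining lags stay at or below 0.16.
The dominant spike at lag 4 indicates a seasonal period of 4.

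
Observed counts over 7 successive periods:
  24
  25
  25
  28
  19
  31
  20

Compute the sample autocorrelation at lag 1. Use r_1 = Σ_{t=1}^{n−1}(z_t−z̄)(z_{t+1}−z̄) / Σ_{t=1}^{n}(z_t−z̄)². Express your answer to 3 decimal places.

Mean z̄ = (24 + 25 + 25 + 28 + 19 + 31 + 20)/7 = 24.5714
Deviations from mean: -0.5714, 0.4286, 0.4286, 3.4286, -5.5714, 6.4286, -4.5714
Numerator Σ_{t=1}^{6}(z_t−z̄)(z_{t+1}−z̄) = -82.8980
Denominator Σ(z_t−z̄)² = 105.7143
r_1 = -82.8980 / 105.7143 = -0.784

-0.784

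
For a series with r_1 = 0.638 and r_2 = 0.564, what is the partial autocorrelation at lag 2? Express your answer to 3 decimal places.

φ_{22} = (r_2 − r_1²) / (1 − r_1²)
r_1² = (0.638)² = 0.407044
Numerator = 0.564 − 0.4070 = 0.1570; denominator = 1 − 0.4070 = 0.5930
φ_{22} = 0.1570 / 0.5930 = 0.265

0.265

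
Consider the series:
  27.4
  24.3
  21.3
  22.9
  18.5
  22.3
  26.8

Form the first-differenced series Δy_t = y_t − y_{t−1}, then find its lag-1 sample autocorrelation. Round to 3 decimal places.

-0.032

First differences Δy: -3.1, -3.0, 1.6, -4.4, 3.8, 4.5
Mean of differences = -0.1000
Numerator Σ(Δy_t−Δȳ)(Δy_{t+1}−Δȳ) = -2.3700
Denominator Σ(Δy_t−Δȳ)² = 75.1600
r_1(Δy) = -2.3700 / 75.1600 = -0.032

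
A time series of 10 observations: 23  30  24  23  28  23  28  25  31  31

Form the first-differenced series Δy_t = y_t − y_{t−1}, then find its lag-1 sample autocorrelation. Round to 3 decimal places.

-0.632

First differences Δy: 7, -6, -1, 5, -5, 5, -3, 6, 0
Mean of differences = 0.8889
Numerator Σ(Δy_t−Δȳ)(Δy_{t+1}−Δȳ) = -125.6790
Denominator Σ(Δy_t−Δȳ)² = 198.8889
r_1(Δy) = -125.6790 / 198.8889 = -0.632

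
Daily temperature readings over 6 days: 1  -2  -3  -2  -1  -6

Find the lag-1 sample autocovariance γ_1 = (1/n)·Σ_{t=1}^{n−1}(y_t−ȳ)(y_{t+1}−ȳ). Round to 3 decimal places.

-0.671

Mean ȳ = (1 − 2 − 3 − 2 − 1 − 6)/6 = -2.1667
Deviations: 3.1667, 0.1667, -0.8333, 0.1667, 1.1667, -3.8333
Σ_{t=1}^{5}(y_t−ȳ)(y_{t+1}−ȳ) = -4.0278
γ_1 = -4.0278 / 6 = -0.671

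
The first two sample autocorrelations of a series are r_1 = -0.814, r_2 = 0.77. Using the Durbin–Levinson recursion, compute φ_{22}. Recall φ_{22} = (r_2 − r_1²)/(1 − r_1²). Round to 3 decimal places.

0.318

φ_{22} = (r_2 − r_1²) / (1 − r_1²)
r_1² = (-0.814)² = 0.662596
Numerator = 0.77 − 0.6626 = 0.1074; denominator = 1 − 0.6626 = 0.3374
φ_{22} = 0.1074 / 0.3374 = 0.318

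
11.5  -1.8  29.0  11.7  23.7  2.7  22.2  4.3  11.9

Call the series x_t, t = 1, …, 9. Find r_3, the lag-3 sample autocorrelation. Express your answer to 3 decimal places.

Mean x̄ = (11.5 − 1.8 + 29.0 + 11.7 + 23.7 + 2.7 + 22.2 + 4.3 + 11.9)/9 = 12.8000
Σ(x_t−x̄)(x_{t+3}−x̄) = (1.4300) + (-159.1400) + (-163.6200) + (-10.3400) + (-92.6500) + (9.0900) = -415.2300
Denominator Σ(x_t−x̄)² = 860.7400
r_3 = -415.2300 / 860.7400 = -0.482

-0.482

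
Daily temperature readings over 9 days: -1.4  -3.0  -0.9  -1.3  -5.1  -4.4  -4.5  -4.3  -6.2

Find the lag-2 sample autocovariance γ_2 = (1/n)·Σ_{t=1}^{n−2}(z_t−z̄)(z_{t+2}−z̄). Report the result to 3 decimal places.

0.598

Mean z̄ = (-1.4 − 3.0 − 0.9 − 1.3 − 5.1 − 4.4 − 4.5 − 4.3 − 6.2)/9 = -3.4556
Σ_{t=1}^{7}(z_t−z̄)(z_{t+2}−z̄) = 5.3783
γ_2 = 5.3783 / 9 = 0.598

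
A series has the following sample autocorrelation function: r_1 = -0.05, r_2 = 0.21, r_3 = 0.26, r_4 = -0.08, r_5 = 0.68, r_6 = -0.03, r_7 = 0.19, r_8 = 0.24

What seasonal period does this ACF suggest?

5

The largest autocorrelation is r_5 = 0.68; the remaining lags stay at or below 0.26.
The dominant spike at lag 5 indicates a seasonal period of 5.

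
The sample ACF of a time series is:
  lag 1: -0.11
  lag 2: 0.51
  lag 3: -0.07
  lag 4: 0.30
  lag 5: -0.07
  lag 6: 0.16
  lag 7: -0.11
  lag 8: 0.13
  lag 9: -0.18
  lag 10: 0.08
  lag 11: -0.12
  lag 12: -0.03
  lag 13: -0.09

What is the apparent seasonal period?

The largest autocorrelation is r_2 = 0.51, with weaker echoes at lags 4 (0.30) and 6 (0.16); the remaining lags stay at or below 0.13.
The dominant spike at lag 2 indicates a seasonal period of 2.

2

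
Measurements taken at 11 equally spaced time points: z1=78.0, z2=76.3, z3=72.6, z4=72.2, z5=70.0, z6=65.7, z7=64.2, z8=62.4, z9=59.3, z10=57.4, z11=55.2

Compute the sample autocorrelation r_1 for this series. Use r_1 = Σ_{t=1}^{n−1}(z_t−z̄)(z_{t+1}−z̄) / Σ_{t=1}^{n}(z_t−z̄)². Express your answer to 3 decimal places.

0.728

Mean z̄ = (78.0 + 76.3 + 72.6 + 72.2 + 70.0 + 65.7 + 64.2 + 62.4 + 59.3 + 57.4 + 55.2)/11 = 66.6636
Numerator Σ_{t=1}^{10}(z_t−z̄)(z_{t+1}−z̄) = 433.2514
Denominator Σ(z_t−z̄)² = 595.0255
r_1 = 433.2514 / 595.0255 = 0.728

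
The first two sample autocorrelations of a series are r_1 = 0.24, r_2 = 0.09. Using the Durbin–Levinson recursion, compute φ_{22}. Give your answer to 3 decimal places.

0.034

φ_{22} = (r_2 − r_1²) / (1 − r_1²)
r_1² = (0.24)² = 0.0576
Numerator = 0.09 − 0.0576 = 0.0324; denominator = 1 − 0.0576 = 0.9424
φ_{22} = 0.0324 / 0.9424 = 0.034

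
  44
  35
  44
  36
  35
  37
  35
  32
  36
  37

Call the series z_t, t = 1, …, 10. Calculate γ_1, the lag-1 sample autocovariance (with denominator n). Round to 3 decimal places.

-1.741

Mean z̄ = (44 + 35 + 44 + 36 + 35 + 37 + 35 + 32 + 36 + 37)/10 = 37.1000
Σ_{t=1}^{9}(z_t−z̄)(z_{t+1}−z̄) = -17.4100
γ_1 = -17.4100 / 10 = -1.741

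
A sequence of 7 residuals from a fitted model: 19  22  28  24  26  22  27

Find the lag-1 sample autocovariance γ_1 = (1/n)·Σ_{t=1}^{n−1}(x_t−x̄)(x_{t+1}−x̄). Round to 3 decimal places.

Mean x̄ = (19 + 22 + 28 + 24 + 26 + 22 + 27)/7 = 24.0000
Deviations: -5.0000, -2.0000, 4.0000, 0.0000, 2.0000, -2.0000, 3.0000
Σ_{t=1}^{6}(x_t−x̄)(x_{t+1}−x̄) = -8.0000
γ_1 = -8.0000 / 7 = -1.143

-1.143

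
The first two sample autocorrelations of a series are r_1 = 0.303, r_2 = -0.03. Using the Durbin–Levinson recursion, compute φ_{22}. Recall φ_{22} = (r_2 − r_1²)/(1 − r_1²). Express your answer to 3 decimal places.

-0.134

φ_{22} = (r_2 − r_1²) / (1 − r_1²)
r_1² = (0.303)² = 0.091809
Numerator = -0.03 − 0.0918 = -0.1218; denominator = 1 − 0.0918 = 0.9082
φ_{22} = -0.1218 / 0.9082 = -0.134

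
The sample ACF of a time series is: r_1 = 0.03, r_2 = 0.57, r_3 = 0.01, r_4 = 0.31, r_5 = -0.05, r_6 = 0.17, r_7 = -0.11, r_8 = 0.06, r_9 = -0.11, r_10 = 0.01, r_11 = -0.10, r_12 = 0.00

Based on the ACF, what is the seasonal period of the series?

The largest autocorrelation is r_2 = 0.57, with weaker echoes at lags 4 (0.31) and 6 (0.17); the remaining lags stay at or below 0.06.
The dominant spike at lag 2 indicates a seasonal period of 2.

2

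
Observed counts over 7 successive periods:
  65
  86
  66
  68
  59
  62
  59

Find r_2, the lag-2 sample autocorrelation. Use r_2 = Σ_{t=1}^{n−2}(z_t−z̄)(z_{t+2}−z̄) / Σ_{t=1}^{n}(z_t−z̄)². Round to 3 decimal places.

0.160

Mean z̄ = (65 + 86 + 66 + 68 + 59 + 62 + 59)/7 = 66.4286
Deviations from mean: -1.4286, 19.5714, -0.4286, 1.5714, -7.4286, -4.4286, -7.4286
Σ(z_t−z̄)(z_{t+2}−z̄) = (0.6122) + (30.7551) + (3.1837) + (-6.9592) + (55.1837) = 82.7755
Denominator Σ(z_t−z̄)² = 517.7143
r_2 = 82.7755 / 517.7143 = 0.160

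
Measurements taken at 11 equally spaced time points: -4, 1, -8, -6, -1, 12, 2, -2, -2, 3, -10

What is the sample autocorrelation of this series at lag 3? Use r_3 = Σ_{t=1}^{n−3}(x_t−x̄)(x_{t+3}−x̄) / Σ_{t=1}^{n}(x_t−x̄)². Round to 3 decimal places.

-0.220

Mean x̄ = (-4 + 1 − 8 − 6 − 1 + 12 + 2 − 2 − 2 + 3 − 10)/11 = -1.3636
Numerator Σ_{t=1}^{8}(x_t−x̄)(x_{t+3}−x̄) = -79.7603
Denominator Σ(x_t−x̄)² = 362.5455
r_3 = -79.7603 / 362.5455 = -0.220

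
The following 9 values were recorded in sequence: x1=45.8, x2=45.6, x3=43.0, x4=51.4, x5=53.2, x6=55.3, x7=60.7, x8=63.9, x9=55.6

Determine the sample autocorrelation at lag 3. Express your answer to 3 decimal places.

-0.043

Mean x̄ = (45.8 + 45.6 + 43.0 + 51.4 + 53.2 + 55.3 + 60.7 + 63.9 + 55.6)/9 = 52.7222
Σ(x_t−x̄)(x_{t+3}−x̄) = (9.1527) + (-3.4028) + (-25.0617) + (-10.5484) + (5.3405) + (7.4183) = -17.1015
Denominator Σ(x_t−x̄)² = 398.6556
r_3 = -17.1015 / 398.6556 = -0.043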